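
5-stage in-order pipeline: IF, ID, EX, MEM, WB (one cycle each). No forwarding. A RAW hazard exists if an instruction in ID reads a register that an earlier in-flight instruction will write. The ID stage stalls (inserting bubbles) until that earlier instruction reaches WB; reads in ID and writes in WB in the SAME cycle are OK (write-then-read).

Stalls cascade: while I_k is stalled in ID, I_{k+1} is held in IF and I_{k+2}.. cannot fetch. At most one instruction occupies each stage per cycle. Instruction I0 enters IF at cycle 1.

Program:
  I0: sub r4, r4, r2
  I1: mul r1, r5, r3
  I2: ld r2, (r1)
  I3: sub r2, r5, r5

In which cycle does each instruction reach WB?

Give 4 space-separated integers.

Answer: 5 6 9 10

Derivation:
I0 sub r4 <- r4,r2: IF@1 ID@2 stall=0 (-) EX@3 MEM@4 WB@5
I1 mul r1 <- r5,r3: IF@2 ID@3 stall=0 (-) EX@4 MEM@5 WB@6
I2 ld r2 <- r1: IF@3 ID@4 stall=2 (RAW on I1.r1 (WB@6)) EX@7 MEM@8 WB@9
I3 sub r2 <- r5,r5: IF@4 ID@7 stall=0 (-) EX@8 MEM@9 WB@10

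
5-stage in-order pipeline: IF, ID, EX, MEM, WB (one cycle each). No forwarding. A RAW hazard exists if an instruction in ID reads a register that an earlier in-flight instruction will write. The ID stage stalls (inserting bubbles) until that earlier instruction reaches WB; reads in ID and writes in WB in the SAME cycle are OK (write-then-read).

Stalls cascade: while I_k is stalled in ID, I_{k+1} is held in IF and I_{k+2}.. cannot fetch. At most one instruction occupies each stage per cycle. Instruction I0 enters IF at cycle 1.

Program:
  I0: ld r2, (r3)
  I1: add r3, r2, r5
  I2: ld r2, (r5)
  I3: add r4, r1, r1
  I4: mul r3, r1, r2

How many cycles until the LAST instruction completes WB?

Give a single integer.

Answer: 12

Derivation:
I0 ld r2 <- r3: IF@1 ID@2 stall=0 (-) EX@3 MEM@4 WB@5
I1 add r3 <- r2,r5: IF@2 ID@3 stall=2 (RAW on I0.r2 (WB@5)) EX@6 MEM@7 WB@8
I2 ld r2 <- r5: IF@3 ID@6 stall=0 (-) EX@7 MEM@8 WB@9
I3 add r4 <- r1,r1: IF@6 ID@7 stall=0 (-) EX@8 MEM@9 WB@10
I4 mul r3 <- r1,r2: IF@7 ID@8 stall=1 (RAW on I2.r2 (WB@9)) EX@10 MEM@11 WB@12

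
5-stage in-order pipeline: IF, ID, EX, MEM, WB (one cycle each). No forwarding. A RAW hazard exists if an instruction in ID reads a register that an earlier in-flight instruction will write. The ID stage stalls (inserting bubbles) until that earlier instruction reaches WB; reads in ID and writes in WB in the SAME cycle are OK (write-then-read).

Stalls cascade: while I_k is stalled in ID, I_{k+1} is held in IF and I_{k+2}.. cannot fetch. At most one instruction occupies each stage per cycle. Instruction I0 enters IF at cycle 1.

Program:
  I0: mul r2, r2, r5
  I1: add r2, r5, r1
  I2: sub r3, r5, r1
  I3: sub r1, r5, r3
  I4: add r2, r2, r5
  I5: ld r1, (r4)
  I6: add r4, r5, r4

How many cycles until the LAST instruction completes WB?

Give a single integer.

I0 mul r2 <- r2,r5: IF@1 ID@2 stall=0 (-) EX@3 MEM@4 WB@5
I1 add r2 <- r5,r1: IF@2 ID@3 stall=0 (-) EX@4 MEM@5 WB@6
I2 sub r3 <- r5,r1: IF@3 ID@4 stall=0 (-) EX@5 MEM@6 WB@7
I3 sub r1 <- r5,r3: IF@4 ID@5 stall=2 (RAW on I2.r3 (WB@7)) EX@8 MEM@9 WB@10
I4 add r2 <- r2,r5: IF@5 ID@8 stall=0 (-) EX@9 MEM@10 WB@11
I5 ld r1 <- r4: IF@8 ID@9 stall=0 (-) EX@10 MEM@11 WB@12
I6 add r4 <- r5,r4: IF@9 ID@10 stall=0 (-) EX@11 MEM@12 WB@13

Answer: 13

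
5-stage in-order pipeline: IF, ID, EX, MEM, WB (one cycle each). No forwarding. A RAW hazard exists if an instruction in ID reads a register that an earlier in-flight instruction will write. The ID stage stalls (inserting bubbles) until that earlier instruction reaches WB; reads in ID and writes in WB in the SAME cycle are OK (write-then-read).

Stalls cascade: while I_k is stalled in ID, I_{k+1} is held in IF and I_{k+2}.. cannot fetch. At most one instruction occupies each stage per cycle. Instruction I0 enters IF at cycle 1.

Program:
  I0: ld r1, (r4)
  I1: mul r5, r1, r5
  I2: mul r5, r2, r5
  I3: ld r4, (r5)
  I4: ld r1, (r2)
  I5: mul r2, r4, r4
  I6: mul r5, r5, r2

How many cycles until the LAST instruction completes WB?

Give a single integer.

Answer: 20

Derivation:
I0 ld r1 <- r4: IF@1 ID@2 stall=0 (-) EX@3 MEM@4 WB@5
I1 mul r5 <- r1,r5: IF@2 ID@3 stall=2 (RAW on I0.r1 (WB@5)) EX@6 MEM@7 WB@8
I2 mul r5 <- r2,r5: IF@3 ID@6 stall=2 (RAW on I1.r5 (WB@8)) EX@9 MEM@10 WB@11
I3 ld r4 <- r5: IF@6 ID@9 stall=2 (RAW on I2.r5 (WB@11)) EX@12 MEM@13 WB@14
I4 ld r1 <- r2: IF@9 ID@12 stall=0 (-) EX@13 MEM@14 WB@15
I5 mul r2 <- r4,r4: IF@12 ID@13 stall=1 (RAW on I3.r4 (WB@14)) EX@15 MEM@16 WB@17
I6 mul r5 <- r5,r2: IF@13 ID@15 stall=2 (RAW on I5.r2 (WB@17)) EX@18 MEM@19 WB@20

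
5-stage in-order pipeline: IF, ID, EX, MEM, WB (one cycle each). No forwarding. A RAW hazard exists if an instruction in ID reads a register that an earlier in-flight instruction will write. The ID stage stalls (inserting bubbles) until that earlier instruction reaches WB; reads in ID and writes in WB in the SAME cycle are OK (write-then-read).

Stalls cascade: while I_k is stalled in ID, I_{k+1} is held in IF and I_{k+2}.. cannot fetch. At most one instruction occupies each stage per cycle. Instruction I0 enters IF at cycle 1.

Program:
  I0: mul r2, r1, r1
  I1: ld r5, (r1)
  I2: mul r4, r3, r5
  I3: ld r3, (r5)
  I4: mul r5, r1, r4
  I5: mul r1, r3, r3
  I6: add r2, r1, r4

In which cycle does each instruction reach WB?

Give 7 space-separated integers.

Answer: 5 6 9 10 12 13 16

Derivation:
I0 mul r2 <- r1,r1: IF@1 ID@2 stall=0 (-) EX@3 MEM@4 WB@5
I1 ld r5 <- r1: IF@2 ID@3 stall=0 (-) EX@4 MEM@5 WB@6
I2 mul r4 <- r3,r5: IF@3 ID@4 stall=2 (RAW on I1.r5 (WB@6)) EX@7 MEM@8 WB@9
I3 ld r3 <- r5: IF@4 ID@7 stall=0 (-) EX@8 MEM@9 WB@10
I4 mul r5 <- r1,r4: IF@7 ID@8 stall=1 (RAW on I2.r4 (WB@9)) EX@10 MEM@11 WB@12
I5 mul r1 <- r3,r3: IF@8 ID@10 stall=0 (-) EX@11 MEM@12 WB@13
I6 add r2 <- r1,r4: IF@10 ID@11 stall=2 (RAW on I5.r1 (WB@13)) EX@14 MEM@15 WB@16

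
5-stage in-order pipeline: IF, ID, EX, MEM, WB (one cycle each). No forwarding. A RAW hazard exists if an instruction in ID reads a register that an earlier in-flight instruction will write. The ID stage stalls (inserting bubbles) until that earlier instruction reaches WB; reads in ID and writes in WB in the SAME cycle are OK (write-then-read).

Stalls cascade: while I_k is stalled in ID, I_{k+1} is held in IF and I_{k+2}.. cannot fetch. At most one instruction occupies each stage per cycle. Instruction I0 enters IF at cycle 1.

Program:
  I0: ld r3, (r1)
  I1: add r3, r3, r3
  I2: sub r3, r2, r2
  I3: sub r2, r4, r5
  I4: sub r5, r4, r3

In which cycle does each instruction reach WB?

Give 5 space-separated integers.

I0 ld r3 <- r1: IF@1 ID@2 stall=0 (-) EX@3 MEM@4 WB@5
I1 add r3 <- r3,r3: IF@2 ID@3 stall=2 (RAW on I0.r3 (WB@5)) EX@6 MEM@7 WB@8
I2 sub r3 <- r2,r2: IF@3 ID@6 stall=0 (-) EX@7 MEM@8 WB@9
I3 sub r2 <- r4,r5: IF@6 ID@7 stall=0 (-) EX@8 MEM@9 WB@10
I4 sub r5 <- r4,r3: IF@7 ID@8 stall=1 (RAW on I2.r3 (WB@9)) EX@10 MEM@11 WB@12

Answer: 5 8 9 10 12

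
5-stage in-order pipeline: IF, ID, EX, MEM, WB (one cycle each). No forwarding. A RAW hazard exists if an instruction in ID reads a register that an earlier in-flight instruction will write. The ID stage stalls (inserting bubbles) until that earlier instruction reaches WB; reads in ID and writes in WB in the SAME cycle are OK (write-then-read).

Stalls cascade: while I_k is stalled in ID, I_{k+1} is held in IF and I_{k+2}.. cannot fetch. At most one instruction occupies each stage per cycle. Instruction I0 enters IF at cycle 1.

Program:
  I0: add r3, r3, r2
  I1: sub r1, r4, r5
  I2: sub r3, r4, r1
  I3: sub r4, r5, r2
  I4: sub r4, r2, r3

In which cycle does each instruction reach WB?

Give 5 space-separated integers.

Answer: 5 6 9 10 12

Derivation:
I0 add r3 <- r3,r2: IF@1 ID@2 stall=0 (-) EX@3 MEM@4 WB@5
I1 sub r1 <- r4,r5: IF@2 ID@3 stall=0 (-) EX@4 MEM@5 WB@6
I2 sub r3 <- r4,r1: IF@3 ID@4 stall=2 (RAW on I1.r1 (WB@6)) EX@7 MEM@8 WB@9
I3 sub r4 <- r5,r2: IF@4 ID@7 stall=0 (-) EX@8 MEM@9 WB@10
I4 sub r4 <- r2,r3: IF@7 ID@8 stall=1 (RAW on I2.r3 (WB@9)) EX@10 MEM@11 WB@12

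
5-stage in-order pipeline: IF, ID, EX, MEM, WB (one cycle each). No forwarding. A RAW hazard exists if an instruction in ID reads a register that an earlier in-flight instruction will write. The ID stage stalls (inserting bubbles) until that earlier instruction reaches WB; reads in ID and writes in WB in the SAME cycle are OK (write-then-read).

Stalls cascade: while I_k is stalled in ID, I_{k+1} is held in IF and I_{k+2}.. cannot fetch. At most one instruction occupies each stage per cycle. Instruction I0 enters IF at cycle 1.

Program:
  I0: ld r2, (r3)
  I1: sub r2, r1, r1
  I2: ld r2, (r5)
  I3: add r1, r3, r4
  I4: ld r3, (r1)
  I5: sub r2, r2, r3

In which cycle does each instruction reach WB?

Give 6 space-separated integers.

Answer: 5 6 7 8 11 14

Derivation:
I0 ld r2 <- r3: IF@1 ID@2 stall=0 (-) EX@3 MEM@4 WB@5
I1 sub r2 <- r1,r1: IF@2 ID@3 stall=0 (-) EX@4 MEM@5 WB@6
I2 ld r2 <- r5: IF@3 ID@4 stall=0 (-) EX@5 MEM@6 WB@7
I3 add r1 <- r3,r4: IF@4 ID@5 stall=0 (-) EX@6 MEM@7 WB@8
I4 ld r3 <- r1: IF@5 ID@6 stall=2 (RAW on I3.r1 (WB@8)) EX@9 MEM@10 WB@11
I5 sub r2 <- r2,r3: IF@6 ID@9 stall=2 (RAW on I4.r3 (WB@11)) EX@12 MEM@13 WB@14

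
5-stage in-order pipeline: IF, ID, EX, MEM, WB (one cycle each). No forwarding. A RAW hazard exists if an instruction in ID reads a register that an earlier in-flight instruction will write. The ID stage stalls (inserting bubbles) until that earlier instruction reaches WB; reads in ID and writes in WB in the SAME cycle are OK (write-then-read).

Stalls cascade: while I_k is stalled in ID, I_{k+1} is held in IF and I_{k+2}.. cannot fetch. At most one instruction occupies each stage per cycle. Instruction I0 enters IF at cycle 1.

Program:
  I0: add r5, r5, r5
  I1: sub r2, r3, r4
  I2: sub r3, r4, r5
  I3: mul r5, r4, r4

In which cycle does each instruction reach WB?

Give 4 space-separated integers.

Answer: 5 6 8 9

Derivation:
I0 add r5 <- r5,r5: IF@1 ID@2 stall=0 (-) EX@3 MEM@4 WB@5
I1 sub r2 <- r3,r4: IF@2 ID@3 stall=0 (-) EX@4 MEM@5 WB@6
I2 sub r3 <- r4,r5: IF@3 ID@4 stall=1 (RAW on I0.r5 (WB@5)) EX@6 MEM@7 WB@8
I3 mul r5 <- r4,r4: IF@4 ID@6 stall=0 (-) EX@7 MEM@8 WB@9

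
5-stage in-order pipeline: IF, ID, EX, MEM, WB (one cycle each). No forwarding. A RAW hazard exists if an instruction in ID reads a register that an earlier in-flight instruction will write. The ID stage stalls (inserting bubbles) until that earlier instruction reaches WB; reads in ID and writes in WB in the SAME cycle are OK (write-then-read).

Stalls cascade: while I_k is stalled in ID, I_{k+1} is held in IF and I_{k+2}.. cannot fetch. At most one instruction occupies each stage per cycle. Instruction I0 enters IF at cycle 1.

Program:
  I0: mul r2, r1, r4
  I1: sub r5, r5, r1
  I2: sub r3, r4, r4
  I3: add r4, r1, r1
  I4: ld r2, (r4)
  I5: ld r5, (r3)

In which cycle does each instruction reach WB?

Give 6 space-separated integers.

Answer: 5 6 7 8 11 12

Derivation:
I0 mul r2 <- r1,r4: IF@1 ID@2 stall=0 (-) EX@3 MEM@4 WB@5
I1 sub r5 <- r5,r1: IF@2 ID@3 stall=0 (-) EX@4 MEM@5 WB@6
I2 sub r3 <- r4,r4: IF@3 ID@4 stall=0 (-) EX@5 MEM@6 WB@7
I3 add r4 <- r1,r1: IF@4 ID@5 stall=0 (-) EX@6 MEM@7 WB@8
I4 ld r2 <- r4: IF@5 ID@6 stall=2 (RAW on I3.r4 (WB@8)) EX@9 MEM@10 WB@11
I5 ld r5 <- r3: IF@6 ID@9 stall=0 (-) EX@10 MEM@11 WB@12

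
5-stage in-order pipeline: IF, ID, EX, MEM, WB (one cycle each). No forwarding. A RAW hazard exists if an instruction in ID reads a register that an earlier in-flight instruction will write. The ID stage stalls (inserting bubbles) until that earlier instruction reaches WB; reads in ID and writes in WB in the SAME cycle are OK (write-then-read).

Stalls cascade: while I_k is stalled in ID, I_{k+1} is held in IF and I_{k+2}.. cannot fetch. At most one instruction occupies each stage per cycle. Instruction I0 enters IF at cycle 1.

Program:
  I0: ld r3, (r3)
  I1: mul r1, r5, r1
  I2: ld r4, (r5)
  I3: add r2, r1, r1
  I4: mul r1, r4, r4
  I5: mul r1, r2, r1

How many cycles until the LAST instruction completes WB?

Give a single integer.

I0 ld r3 <- r3: IF@1 ID@2 stall=0 (-) EX@3 MEM@4 WB@5
I1 mul r1 <- r5,r1: IF@2 ID@3 stall=0 (-) EX@4 MEM@5 WB@6
I2 ld r4 <- r5: IF@3 ID@4 stall=0 (-) EX@5 MEM@6 WB@7
I3 add r2 <- r1,r1: IF@4 ID@5 stall=1 (RAW on I1.r1 (WB@6)) EX@7 MEM@8 WB@9
I4 mul r1 <- r4,r4: IF@5 ID@7 stall=0 (-) EX@8 MEM@9 WB@10
I5 mul r1 <- r2,r1: IF@7 ID@8 stall=2 (RAW on I4.r1 (WB@10)) EX@11 MEM@12 WB@13

Answer: 13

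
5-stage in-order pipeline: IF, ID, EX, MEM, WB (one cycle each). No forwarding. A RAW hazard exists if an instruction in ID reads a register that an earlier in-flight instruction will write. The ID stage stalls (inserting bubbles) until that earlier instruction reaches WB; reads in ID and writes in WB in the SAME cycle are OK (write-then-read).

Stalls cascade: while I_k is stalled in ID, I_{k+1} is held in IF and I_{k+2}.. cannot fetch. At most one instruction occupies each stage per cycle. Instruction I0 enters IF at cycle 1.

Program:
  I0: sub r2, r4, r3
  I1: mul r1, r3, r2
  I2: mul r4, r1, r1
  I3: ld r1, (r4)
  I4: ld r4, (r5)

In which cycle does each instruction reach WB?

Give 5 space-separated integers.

Answer: 5 8 11 14 15

Derivation:
I0 sub r2 <- r4,r3: IF@1 ID@2 stall=0 (-) EX@3 MEM@4 WB@5
I1 mul r1 <- r3,r2: IF@2 ID@3 stall=2 (RAW on I0.r2 (WB@5)) EX@6 MEM@7 WB@8
I2 mul r4 <- r1,r1: IF@3 ID@6 stall=2 (RAW on I1.r1 (WB@8)) EX@9 MEM@10 WB@11
I3 ld r1 <- r4: IF@6 ID@9 stall=2 (RAW on I2.r4 (WB@11)) EX@12 MEM@13 WB@14
I4 ld r4 <- r5: IF@9 ID@12 stall=0 (-) EX@13 MEM@14 WB@15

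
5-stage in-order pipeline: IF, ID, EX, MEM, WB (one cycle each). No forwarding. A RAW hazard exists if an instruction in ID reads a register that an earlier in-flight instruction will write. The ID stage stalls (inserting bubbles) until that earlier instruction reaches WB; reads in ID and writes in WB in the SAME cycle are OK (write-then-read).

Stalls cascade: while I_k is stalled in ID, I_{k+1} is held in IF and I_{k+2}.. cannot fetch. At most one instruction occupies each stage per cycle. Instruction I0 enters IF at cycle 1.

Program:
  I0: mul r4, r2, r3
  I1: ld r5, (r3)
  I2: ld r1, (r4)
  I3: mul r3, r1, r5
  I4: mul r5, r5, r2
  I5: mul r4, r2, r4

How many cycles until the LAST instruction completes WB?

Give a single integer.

Answer: 13

Derivation:
I0 mul r4 <- r2,r3: IF@1 ID@2 stall=0 (-) EX@3 MEM@4 WB@5
I1 ld r5 <- r3: IF@2 ID@3 stall=0 (-) EX@4 MEM@5 WB@6
I2 ld r1 <- r4: IF@3 ID@4 stall=1 (RAW on I0.r4 (WB@5)) EX@6 MEM@7 WB@8
I3 mul r3 <- r1,r5: IF@4 ID@6 stall=2 (RAW on I2.r1 (WB@8)) EX@9 MEM@10 WB@11
I4 mul r5 <- r5,r2: IF@6 ID@9 stall=0 (-) EX@10 MEM@11 WB@12
I5 mul r4 <- r2,r4: IF@9 ID@10 stall=0 (-) EX@11 MEM@12 WB@13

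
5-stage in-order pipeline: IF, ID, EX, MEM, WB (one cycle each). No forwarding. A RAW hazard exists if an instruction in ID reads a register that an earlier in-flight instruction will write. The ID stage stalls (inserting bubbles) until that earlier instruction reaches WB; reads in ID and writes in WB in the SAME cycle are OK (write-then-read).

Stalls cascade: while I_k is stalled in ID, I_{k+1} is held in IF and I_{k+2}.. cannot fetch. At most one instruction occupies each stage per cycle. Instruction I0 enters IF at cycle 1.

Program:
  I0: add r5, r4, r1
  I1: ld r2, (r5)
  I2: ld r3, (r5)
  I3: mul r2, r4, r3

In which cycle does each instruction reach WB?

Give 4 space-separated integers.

I0 add r5 <- r4,r1: IF@1 ID@2 stall=0 (-) EX@3 MEM@4 WB@5
I1 ld r2 <- r5: IF@2 ID@3 stall=2 (RAW on I0.r5 (WB@5)) EX@6 MEM@7 WB@8
I2 ld r3 <- r5: IF@3 ID@6 stall=0 (-) EX@7 MEM@8 WB@9
I3 mul r2 <- r4,r3: IF@6 ID@7 stall=2 (RAW on I2.r3 (WB@9)) EX@10 MEM@11 WB@12

Answer: 5 8 9 12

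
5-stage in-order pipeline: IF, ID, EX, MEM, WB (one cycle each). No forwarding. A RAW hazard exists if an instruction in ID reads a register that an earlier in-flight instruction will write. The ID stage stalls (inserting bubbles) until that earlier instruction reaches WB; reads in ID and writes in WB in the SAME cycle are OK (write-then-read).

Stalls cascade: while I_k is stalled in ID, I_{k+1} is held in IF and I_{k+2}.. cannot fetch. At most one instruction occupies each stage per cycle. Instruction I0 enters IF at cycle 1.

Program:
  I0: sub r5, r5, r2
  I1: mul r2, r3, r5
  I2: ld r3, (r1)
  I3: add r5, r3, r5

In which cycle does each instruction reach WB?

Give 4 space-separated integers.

I0 sub r5 <- r5,r2: IF@1 ID@2 stall=0 (-) EX@3 MEM@4 WB@5
I1 mul r2 <- r3,r5: IF@2 ID@3 stall=2 (RAW on I0.r5 (WB@5)) EX@6 MEM@7 WB@8
I2 ld r3 <- r1: IF@3 ID@6 stall=0 (-) EX@7 MEM@8 WB@9
I3 add r5 <- r3,r5: IF@6 ID@7 stall=2 (RAW on I2.r3 (WB@9)) EX@10 MEM@11 WB@12

Answer: 5 8 9 12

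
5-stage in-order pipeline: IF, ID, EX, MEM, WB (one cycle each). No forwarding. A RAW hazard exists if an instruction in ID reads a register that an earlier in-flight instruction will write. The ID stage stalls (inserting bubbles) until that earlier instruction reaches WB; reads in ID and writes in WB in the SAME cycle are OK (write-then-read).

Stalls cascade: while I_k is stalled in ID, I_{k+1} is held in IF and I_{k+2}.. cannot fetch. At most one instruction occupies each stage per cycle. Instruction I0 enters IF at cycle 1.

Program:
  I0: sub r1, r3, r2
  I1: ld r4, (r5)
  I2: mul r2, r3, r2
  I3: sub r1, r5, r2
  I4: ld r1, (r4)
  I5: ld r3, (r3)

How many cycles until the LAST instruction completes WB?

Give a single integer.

Answer: 12

Derivation:
I0 sub r1 <- r3,r2: IF@1 ID@2 stall=0 (-) EX@3 MEM@4 WB@5
I1 ld r4 <- r5: IF@2 ID@3 stall=0 (-) EX@4 MEM@5 WB@6
I2 mul r2 <- r3,r2: IF@3 ID@4 stall=0 (-) EX@5 MEM@6 WB@7
I3 sub r1 <- r5,r2: IF@4 ID@5 stall=2 (RAW on I2.r2 (WB@7)) EX@8 MEM@9 WB@10
I4 ld r1 <- r4: IF@5 ID@8 stall=0 (-) EX@9 MEM@10 WB@11
I5 ld r3 <- r3: IF@8 ID@9 stall=0 (-) EX@10 MEM@11 WB@12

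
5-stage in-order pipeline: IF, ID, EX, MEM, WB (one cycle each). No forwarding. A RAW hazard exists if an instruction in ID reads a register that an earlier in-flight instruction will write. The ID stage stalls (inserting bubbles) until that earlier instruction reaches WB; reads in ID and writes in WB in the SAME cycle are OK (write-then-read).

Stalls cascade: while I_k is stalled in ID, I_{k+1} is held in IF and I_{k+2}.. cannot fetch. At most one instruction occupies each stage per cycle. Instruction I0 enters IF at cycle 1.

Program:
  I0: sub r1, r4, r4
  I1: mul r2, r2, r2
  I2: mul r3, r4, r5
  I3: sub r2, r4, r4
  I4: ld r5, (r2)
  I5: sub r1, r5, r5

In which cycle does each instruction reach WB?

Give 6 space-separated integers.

I0 sub r1 <- r4,r4: IF@1 ID@2 stall=0 (-) EX@3 MEM@4 WB@5
I1 mul r2 <- r2,r2: IF@2 ID@3 stall=0 (-) EX@4 MEM@5 WB@6
I2 mul r3 <- r4,r5: IF@3 ID@4 stall=0 (-) EX@5 MEM@6 WB@7
I3 sub r2 <- r4,r4: IF@4 ID@5 stall=0 (-) EX@6 MEM@7 WB@8
I4 ld r5 <- r2: IF@5 ID@6 stall=2 (RAW on I3.r2 (WB@8)) EX@9 MEM@10 WB@11
I5 sub r1 <- r5,r5: IF@6 ID@9 stall=2 (RAW on I4.r5 (WB@11)) EX@12 MEM@13 WB@14

Answer: 5 6 7 8 11 14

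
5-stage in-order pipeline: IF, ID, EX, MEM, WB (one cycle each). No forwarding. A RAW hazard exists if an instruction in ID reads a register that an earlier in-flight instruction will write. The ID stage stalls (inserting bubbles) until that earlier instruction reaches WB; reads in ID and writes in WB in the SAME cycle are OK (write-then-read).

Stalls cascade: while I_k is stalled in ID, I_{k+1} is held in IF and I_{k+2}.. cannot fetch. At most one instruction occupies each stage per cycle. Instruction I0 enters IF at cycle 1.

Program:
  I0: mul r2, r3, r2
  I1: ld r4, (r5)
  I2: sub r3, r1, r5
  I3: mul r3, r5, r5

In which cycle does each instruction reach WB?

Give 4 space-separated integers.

I0 mul r2 <- r3,r2: IF@1 ID@2 stall=0 (-) EX@3 MEM@4 WB@5
I1 ld r4 <- r5: IF@2 ID@3 stall=0 (-) EX@4 MEM@5 WB@6
I2 sub r3 <- r1,r5: IF@3 ID@4 stall=0 (-) EX@5 MEM@6 WB@7
I3 mul r3 <- r5,r5: IF@4 ID@5 stall=0 (-) EX@6 MEM@7 WB@8

Answer: 5 6 7 8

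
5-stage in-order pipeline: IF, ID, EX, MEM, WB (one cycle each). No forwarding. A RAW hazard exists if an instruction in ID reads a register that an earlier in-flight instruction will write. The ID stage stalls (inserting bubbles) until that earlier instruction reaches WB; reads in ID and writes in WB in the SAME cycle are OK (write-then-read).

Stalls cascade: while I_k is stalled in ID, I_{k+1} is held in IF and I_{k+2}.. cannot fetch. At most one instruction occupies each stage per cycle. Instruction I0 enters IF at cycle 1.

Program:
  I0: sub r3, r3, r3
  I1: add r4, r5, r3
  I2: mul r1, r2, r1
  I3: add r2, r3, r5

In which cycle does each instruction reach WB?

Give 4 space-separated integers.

I0 sub r3 <- r3,r3: IF@1 ID@2 stall=0 (-) EX@3 MEM@4 WB@5
I1 add r4 <- r5,r3: IF@2 ID@3 stall=2 (RAW on I0.r3 (WB@5)) EX@6 MEM@7 WB@8
I2 mul r1 <- r2,r1: IF@3 ID@6 stall=0 (-) EX@7 MEM@8 WB@9
I3 add r2 <- r3,r5: IF@6 ID@7 stall=0 (-) EX@8 MEM@9 WB@10

Answer: 5 8 9 10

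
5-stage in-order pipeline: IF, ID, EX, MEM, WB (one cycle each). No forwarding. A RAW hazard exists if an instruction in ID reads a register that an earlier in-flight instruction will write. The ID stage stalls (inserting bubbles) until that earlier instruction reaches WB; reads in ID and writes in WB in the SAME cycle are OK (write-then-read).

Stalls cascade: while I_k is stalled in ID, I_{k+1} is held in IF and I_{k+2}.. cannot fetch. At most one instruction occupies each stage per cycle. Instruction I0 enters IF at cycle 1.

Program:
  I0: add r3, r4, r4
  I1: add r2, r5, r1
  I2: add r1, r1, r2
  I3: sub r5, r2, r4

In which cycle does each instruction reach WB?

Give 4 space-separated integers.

Answer: 5 6 9 10

Derivation:
I0 add r3 <- r4,r4: IF@1 ID@2 stall=0 (-) EX@3 MEM@4 WB@5
I1 add r2 <- r5,r1: IF@2 ID@3 stall=0 (-) EX@4 MEM@5 WB@6
I2 add r1 <- r1,r2: IF@3 ID@4 stall=2 (RAW on I1.r2 (WB@6)) EX@7 MEM@8 WB@9
I3 sub r5 <- r2,r4: IF@4 ID@7 stall=0 (-) EX@8 MEM@9 WB@10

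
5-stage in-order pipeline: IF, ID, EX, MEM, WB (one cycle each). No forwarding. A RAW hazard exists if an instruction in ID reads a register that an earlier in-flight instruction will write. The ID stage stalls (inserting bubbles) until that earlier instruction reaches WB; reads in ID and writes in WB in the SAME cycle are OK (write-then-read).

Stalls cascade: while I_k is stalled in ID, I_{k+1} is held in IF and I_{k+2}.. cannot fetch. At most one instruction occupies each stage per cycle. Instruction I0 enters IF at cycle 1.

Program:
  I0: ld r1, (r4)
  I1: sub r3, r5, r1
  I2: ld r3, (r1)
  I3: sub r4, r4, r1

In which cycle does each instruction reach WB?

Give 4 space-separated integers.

I0 ld r1 <- r4: IF@1 ID@2 stall=0 (-) EX@3 MEM@4 WB@5
I1 sub r3 <- r5,r1: IF@2 ID@3 stall=2 (RAW on I0.r1 (WB@5)) EX@6 MEM@7 WB@8
I2 ld r3 <- r1: IF@3 ID@6 stall=0 (-) EX@7 MEM@8 WB@9
I3 sub r4 <- r4,r1: IF@6 ID@7 stall=0 (-) EX@8 MEM@9 WB@10

Answer: 5 8 9 10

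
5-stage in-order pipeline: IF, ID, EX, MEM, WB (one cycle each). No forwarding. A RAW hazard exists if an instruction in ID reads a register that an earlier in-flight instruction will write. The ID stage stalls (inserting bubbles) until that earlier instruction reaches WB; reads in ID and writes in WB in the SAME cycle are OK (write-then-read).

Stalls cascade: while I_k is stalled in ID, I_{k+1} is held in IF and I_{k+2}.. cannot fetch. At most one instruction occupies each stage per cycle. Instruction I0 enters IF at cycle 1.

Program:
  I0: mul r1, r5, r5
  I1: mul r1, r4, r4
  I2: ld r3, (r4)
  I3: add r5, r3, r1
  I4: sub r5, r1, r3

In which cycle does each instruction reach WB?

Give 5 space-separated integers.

Answer: 5 6 7 10 11

Derivation:
I0 mul r1 <- r5,r5: IF@1 ID@2 stall=0 (-) EX@3 MEM@4 WB@5
I1 mul r1 <- r4,r4: IF@2 ID@3 stall=0 (-) EX@4 MEM@5 WB@6
I2 ld r3 <- r4: IF@3 ID@4 stall=0 (-) EX@5 MEM@6 WB@7
I3 add r5 <- r3,r1: IF@4 ID@5 stall=2 (RAW on I2.r3 (WB@7)) EX@8 MEM@9 WB@10
I4 sub r5 <- r1,r3: IF@5 ID@8 stall=0 (-) EX@9 MEM@10 WB@11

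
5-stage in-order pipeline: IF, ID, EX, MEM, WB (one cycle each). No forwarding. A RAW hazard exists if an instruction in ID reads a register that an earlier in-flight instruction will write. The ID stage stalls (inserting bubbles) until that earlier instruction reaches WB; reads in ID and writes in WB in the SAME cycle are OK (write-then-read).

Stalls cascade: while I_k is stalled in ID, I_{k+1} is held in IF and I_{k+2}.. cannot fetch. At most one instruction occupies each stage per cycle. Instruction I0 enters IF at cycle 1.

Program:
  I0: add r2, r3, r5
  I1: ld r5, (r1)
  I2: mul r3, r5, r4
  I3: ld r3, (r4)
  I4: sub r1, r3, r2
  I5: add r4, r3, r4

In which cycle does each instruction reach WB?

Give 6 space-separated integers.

I0 add r2 <- r3,r5: IF@1 ID@2 stall=0 (-) EX@3 MEM@4 WB@5
I1 ld r5 <- r1: IF@2 ID@3 stall=0 (-) EX@4 MEM@5 WB@6
I2 mul r3 <- r5,r4: IF@3 ID@4 stall=2 (RAW on I1.r5 (WB@6)) EX@7 MEM@8 WB@9
I3 ld r3 <- r4: IF@4 ID@7 stall=0 (-) EX@8 MEM@9 WB@10
I4 sub r1 <- r3,r2: IF@7 ID@8 stall=2 (RAW on I3.r3 (WB@10)) EX@11 MEM@12 WB@13
I5 add r4 <- r3,r4: IF@8 ID@11 stall=0 (-) EX@12 MEM@13 WB@14

Answer: 5 6 9 10 13 14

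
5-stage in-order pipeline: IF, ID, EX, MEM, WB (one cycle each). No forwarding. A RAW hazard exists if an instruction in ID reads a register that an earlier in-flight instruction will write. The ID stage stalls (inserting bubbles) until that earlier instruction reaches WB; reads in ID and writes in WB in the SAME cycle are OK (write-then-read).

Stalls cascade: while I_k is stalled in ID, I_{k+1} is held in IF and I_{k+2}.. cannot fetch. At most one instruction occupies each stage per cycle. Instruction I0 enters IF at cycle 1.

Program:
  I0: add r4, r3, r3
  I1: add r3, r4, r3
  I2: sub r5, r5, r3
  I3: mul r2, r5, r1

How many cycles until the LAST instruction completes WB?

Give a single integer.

I0 add r4 <- r3,r3: IF@1 ID@2 stall=0 (-) EX@3 MEM@4 WB@5
I1 add r3 <- r4,r3: IF@2 ID@3 stall=2 (RAW on I0.r4 (WB@5)) EX@6 MEM@7 WB@8
I2 sub r5 <- r5,r3: IF@3 ID@6 stall=2 (RAW on I1.r3 (WB@8)) EX@9 MEM@10 WB@11
I3 mul r2 <- r5,r1: IF@6 ID@9 stall=2 (RAW on I2.r5 (WB@11)) EX@12 MEM@13 WB@14

Answer: 14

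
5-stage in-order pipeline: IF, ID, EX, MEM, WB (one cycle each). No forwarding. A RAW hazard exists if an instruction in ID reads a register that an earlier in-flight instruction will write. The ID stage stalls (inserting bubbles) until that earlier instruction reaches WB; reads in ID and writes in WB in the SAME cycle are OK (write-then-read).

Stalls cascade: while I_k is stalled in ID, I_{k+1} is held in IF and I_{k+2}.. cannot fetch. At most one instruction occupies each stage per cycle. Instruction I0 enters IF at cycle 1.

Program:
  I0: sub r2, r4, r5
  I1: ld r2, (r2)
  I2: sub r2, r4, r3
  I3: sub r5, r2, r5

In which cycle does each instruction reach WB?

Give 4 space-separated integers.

Answer: 5 8 9 12

Derivation:
I0 sub r2 <- r4,r5: IF@1 ID@2 stall=0 (-) EX@3 MEM@4 WB@5
I1 ld r2 <- r2: IF@2 ID@3 stall=2 (RAW on I0.r2 (WB@5)) EX@6 MEM@7 WB@8
I2 sub r2 <- r4,r3: IF@3 ID@6 stall=0 (-) EX@7 MEM@8 WB@9
I3 sub r5 <- r2,r5: IF@6 ID@7 stall=2 (RAW on I2.r2 (WB@9)) EX@10 MEM@11 WB@12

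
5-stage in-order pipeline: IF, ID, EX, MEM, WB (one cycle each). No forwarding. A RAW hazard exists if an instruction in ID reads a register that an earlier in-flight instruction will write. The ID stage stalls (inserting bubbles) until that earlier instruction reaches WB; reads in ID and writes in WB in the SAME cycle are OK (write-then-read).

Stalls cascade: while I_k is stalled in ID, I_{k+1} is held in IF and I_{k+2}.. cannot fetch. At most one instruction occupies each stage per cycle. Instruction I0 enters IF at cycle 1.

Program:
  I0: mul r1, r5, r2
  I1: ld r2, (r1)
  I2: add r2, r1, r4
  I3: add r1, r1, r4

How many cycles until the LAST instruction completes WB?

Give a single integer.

I0 mul r1 <- r5,r2: IF@1 ID@2 stall=0 (-) EX@3 MEM@4 WB@5
I1 ld r2 <- r1: IF@2 ID@3 stall=2 (RAW on I0.r1 (WB@5)) EX@6 MEM@7 WB@8
I2 add r2 <- r1,r4: IF@3 ID@6 stall=0 (-) EX@7 MEM@8 WB@9
I3 add r1 <- r1,r4: IF@6 ID@7 stall=0 (-) EX@8 MEM@9 WB@10

Answer: 10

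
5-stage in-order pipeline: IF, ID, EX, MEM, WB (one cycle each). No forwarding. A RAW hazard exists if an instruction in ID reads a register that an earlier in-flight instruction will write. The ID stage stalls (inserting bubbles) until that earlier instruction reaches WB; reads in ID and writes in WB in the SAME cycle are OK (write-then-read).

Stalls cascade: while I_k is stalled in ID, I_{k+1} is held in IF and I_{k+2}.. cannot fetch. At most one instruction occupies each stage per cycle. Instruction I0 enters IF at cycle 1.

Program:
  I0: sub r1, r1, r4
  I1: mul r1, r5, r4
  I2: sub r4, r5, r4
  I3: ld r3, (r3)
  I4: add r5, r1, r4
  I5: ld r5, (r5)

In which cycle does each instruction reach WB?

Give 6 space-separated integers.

Answer: 5 6 7 8 10 13

Derivation:
I0 sub r1 <- r1,r4: IF@1 ID@2 stall=0 (-) EX@3 MEM@4 WB@5
I1 mul r1 <- r5,r4: IF@2 ID@3 stall=0 (-) EX@4 MEM@5 WB@6
I2 sub r4 <- r5,r4: IF@3 ID@4 stall=0 (-) EX@5 MEM@6 WB@7
I3 ld r3 <- r3: IF@4 ID@5 stall=0 (-) EX@6 MEM@7 WB@8
I4 add r5 <- r1,r4: IF@5 ID@6 stall=1 (RAW on I2.r4 (WB@7)) EX@8 MEM@9 WB@10
I5 ld r5 <- r5: IF@6 ID@8 stall=2 (RAW on I4.r5 (WB@10)) EX@11 MEM@12 WB@13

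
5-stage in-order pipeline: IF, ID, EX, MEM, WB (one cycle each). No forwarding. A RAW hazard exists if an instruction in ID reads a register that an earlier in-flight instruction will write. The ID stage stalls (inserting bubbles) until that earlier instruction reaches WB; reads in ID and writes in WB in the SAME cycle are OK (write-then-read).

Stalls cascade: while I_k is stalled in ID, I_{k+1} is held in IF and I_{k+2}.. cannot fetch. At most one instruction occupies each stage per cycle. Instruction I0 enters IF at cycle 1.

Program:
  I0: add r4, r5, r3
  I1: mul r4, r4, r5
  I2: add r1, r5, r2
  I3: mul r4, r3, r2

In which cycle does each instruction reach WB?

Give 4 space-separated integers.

I0 add r4 <- r5,r3: IF@1 ID@2 stall=0 (-) EX@3 MEM@4 WB@5
I1 mul r4 <- r4,r5: IF@2 ID@3 stall=2 (RAW on I0.r4 (WB@5)) EX@6 MEM@7 WB@8
I2 add r1 <- r5,r2: IF@3 ID@6 stall=0 (-) EX@7 MEM@8 WB@9
I3 mul r4 <- r3,r2: IF@6 ID@7 stall=0 (-) EX@8 MEM@9 WB@10

Answer: 5 8 9 10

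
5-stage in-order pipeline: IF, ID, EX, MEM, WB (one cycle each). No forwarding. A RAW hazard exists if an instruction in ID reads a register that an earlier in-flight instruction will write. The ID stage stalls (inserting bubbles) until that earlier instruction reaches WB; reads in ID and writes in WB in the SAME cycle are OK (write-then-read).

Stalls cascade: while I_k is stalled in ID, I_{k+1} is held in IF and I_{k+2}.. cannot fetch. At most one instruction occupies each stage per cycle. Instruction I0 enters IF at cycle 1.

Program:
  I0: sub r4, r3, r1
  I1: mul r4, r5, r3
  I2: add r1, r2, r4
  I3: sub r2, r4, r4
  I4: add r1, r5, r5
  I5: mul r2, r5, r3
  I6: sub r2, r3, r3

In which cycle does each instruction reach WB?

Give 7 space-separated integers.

I0 sub r4 <- r3,r1: IF@1 ID@2 stall=0 (-) EX@3 MEM@4 WB@5
I1 mul r4 <- r5,r3: IF@2 ID@3 stall=0 (-) EX@4 MEM@5 WB@6
I2 add r1 <- r2,r4: IF@3 ID@4 stall=2 (RAW on I1.r4 (WB@6)) EX@7 MEM@8 WB@9
I3 sub r2 <- r4,r4: IF@4 ID@7 stall=0 (-) EX@8 MEM@9 WB@10
I4 add r1 <- r5,r5: IF@7 ID@8 stall=0 (-) EX@9 MEM@10 WB@11
I5 mul r2 <- r5,r3: IF@8 ID@9 stall=0 (-) EX@10 MEM@11 WB@12
I6 sub r2 <- r3,r3: IF@9 ID@10 stall=0 (-) EX@11 MEM@12 WB@13

Answer: 5 6 9 10 11 12 13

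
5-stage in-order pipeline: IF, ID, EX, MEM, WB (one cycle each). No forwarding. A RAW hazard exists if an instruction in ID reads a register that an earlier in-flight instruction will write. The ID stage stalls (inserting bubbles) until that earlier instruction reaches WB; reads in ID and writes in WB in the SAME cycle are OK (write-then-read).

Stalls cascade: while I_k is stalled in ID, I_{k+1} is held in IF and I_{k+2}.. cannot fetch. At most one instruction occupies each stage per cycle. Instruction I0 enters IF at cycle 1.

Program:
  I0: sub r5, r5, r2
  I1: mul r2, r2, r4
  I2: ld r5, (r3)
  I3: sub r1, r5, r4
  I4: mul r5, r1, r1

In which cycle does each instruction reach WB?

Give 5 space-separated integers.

Answer: 5 6 7 10 13

Derivation:
I0 sub r5 <- r5,r2: IF@1 ID@2 stall=0 (-) EX@3 MEM@4 WB@5
I1 mul r2 <- r2,r4: IF@2 ID@3 stall=0 (-) EX@4 MEM@5 WB@6
I2 ld r5 <- r3: IF@3 ID@4 stall=0 (-) EX@5 MEM@6 WB@7
I3 sub r1 <- r5,r4: IF@4 ID@5 stall=2 (RAW on I2.r5 (WB@7)) EX@8 MEM@9 WB@10
I4 mul r5 <- r1,r1: IF@5 ID@8 stall=2 (RAW on I3.r1 (WB@10)) EX@11 MEM@12 WB@13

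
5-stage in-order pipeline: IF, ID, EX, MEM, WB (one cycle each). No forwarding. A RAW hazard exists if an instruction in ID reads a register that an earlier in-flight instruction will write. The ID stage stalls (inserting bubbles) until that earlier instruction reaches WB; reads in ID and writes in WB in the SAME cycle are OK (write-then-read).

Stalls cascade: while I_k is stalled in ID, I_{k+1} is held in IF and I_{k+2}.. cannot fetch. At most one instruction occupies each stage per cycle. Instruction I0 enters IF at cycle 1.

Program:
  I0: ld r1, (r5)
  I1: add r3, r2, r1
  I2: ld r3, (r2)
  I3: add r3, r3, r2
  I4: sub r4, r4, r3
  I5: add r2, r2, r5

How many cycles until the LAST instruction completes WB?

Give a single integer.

I0 ld r1 <- r5: IF@1 ID@2 stall=0 (-) EX@3 MEM@4 WB@5
I1 add r3 <- r2,r1: IF@2 ID@3 stall=2 (RAW on I0.r1 (WB@5)) EX@6 MEM@7 WB@8
I2 ld r3 <- r2: IF@3 ID@6 stall=0 (-) EX@7 MEM@8 WB@9
I3 add r3 <- r3,r2: IF@6 ID@7 stall=2 (RAW on I2.r3 (WB@9)) EX@10 MEM@11 WB@12
I4 sub r4 <- r4,r3: IF@7 ID@10 stall=2 (RAW on I3.r3 (WB@12)) EX@13 MEM@14 WB@15
I5 add r2 <- r2,r5: IF@10 ID@13 stall=0 (-) EX@14 MEM@15 WB@16

Answer: 16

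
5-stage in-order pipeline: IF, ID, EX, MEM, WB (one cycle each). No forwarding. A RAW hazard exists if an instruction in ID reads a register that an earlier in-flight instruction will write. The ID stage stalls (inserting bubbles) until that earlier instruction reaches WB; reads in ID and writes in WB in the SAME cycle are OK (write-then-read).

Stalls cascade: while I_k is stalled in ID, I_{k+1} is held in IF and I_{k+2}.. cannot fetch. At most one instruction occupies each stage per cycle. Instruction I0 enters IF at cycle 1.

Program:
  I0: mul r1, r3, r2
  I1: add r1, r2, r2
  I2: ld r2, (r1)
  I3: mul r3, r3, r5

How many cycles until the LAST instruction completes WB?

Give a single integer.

Answer: 10

Derivation:
I0 mul r1 <- r3,r2: IF@1 ID@2 stall=0 (-) EX@3 MEM@4 WB@5
I1 add r1 <- r2,r2: IF@2 ID@3 stall=0 (-) EX@4 MEM@5 WB@6
I2 ld r2 <- r1: IF@3 ID@4 stall=2 (RAW on I1.r1 (WB@6)) EX@7 MEM@8 WB@9
I3 mul r3 <- r3,r5: IF@4 ID@7 stall=0 (-) EX@8 MEM@9 WB@10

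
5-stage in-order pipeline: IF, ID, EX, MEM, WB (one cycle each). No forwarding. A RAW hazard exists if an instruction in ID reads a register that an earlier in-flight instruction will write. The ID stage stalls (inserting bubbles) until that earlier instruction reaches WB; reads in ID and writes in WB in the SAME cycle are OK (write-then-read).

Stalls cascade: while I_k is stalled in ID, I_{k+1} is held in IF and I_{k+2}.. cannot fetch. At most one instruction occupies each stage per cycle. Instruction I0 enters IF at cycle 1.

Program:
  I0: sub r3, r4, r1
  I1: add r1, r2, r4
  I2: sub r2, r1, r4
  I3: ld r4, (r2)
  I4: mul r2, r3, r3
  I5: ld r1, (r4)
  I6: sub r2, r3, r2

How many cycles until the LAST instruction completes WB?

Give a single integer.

I0 sub r3 <- r4,r1: IF@1 ID@2 stall=0 (-) EX@3 MEM@4 WB@5
I1 add r1 <- r2,r4: IF@2 ID@3 stall=0 (-) EX@4 MEM@5 WB@6
I2 sub r2 <- r1,r4: IF@3 ID@4 stall=2 (RAW on I1.r1 (WB@6)) EX@7 MEM@8 WB@9
I3 ld r4 <- r2: IF@4 ID@7 stall=2 (RAW on I2.r2 (WB@9)) EX@10 MEM@11 WB@12
I4 mul r2 <- r3,r3: IF@7 ID@10 stall=0 (-) EX@11 MEM@12 WB@13
I5 ld r1 <- r4: IF@10 ID@11 stall=1 (RAW on I3.r4 (WB@12)) EX@13 MEM@14 WB@15
I6 sub r2 <- r3,r2: IF@11 ID@13 stall=0 (-) EX@14 MEM@15 WB@16

Answer: 16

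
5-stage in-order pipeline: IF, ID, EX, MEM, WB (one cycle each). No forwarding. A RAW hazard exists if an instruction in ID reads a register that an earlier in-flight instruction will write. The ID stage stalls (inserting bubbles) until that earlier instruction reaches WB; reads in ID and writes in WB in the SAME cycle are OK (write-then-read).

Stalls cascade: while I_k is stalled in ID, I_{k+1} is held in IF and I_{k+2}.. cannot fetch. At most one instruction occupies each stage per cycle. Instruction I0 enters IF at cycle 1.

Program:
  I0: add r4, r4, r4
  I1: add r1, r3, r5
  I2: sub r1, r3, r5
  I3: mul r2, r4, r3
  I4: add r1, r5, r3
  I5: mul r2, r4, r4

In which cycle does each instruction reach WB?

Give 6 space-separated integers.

I0 add r4 <- r4,r4: IF@1 ID@2 stall=0 (-) EX@3 MEM@4 WB@5
I1 add r1 <- r3,r5: IF@2 ID@3 stall=0 (-) EX@4 MEM@5 WB@6
I2 sub r1 <- r3,r5: IF@3 ID@4 stall=0 (-) EX@5 MEM@6 WB@7
I3 mul r2 <- r4,r3: IF@4 ID@5 stall=0 (-) EX@6 MEM@7 WB@8
I4 add r1 <- r5,r3: IF@5 ID@6 stall=0 (-) EX@7 MEM@8 WB@9
I5 mul r2 <- r4,r4: IF@6 ID@7 stall=0 (-) EX@8 MEM@9 WB@10

Answer: 5 6 7 8 9 10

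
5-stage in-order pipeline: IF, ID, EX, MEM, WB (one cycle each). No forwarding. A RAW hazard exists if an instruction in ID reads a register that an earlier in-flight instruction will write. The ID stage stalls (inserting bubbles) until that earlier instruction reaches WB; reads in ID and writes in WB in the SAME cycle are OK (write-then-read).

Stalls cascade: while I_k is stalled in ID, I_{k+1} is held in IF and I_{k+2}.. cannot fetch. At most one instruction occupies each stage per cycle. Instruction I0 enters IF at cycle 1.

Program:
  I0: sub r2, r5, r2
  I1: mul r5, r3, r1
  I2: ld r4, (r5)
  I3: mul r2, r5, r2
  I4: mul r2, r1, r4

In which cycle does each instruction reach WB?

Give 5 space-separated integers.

I0 sub r2 <- r5,r2: IF@1 ID@2 stall=0 (-) EX@3 MEM@4 WB@5
I1 mul r5 <- r3,r1: IF@2 ID@3 stall=0 (-) EX@4 MEM@5 WB@6
I2 ld r4 <- r5: IF@3 ID@4 stall=2 (RAW on I1.r5 (WB@6)) EX@7 MEM@8 WB@9
I3 mul r2 <- r5,r2: IF@4 ID@7 stall=0 (-) EX@8 MEM@9 WB@10
I4 mul r2 <- r1,r4: IF@7 ID@8 stall=1 (RAW on I2.r4 (WB@9)) EX@10 MEM@11 WB@12

Answer: 5 6 9 10 12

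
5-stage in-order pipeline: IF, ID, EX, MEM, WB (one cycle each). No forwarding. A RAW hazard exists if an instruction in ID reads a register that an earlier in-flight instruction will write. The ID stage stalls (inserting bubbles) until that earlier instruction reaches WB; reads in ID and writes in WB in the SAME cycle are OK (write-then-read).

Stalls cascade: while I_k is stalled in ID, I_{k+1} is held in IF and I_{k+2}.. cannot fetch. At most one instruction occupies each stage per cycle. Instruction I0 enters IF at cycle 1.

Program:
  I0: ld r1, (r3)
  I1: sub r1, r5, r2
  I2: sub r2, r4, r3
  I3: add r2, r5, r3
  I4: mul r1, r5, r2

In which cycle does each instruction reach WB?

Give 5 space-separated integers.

Answer: 5 6 7 8 11

Derivation:
I0 ld r1 <- r3: IF@1 ID@2 stall=0 (-) EX@3 MEM@4 WB@5
I1 sub r1 <- r5,r2: IF@2 ID@3 stall=0 (-) EX@4 MEM@5 WB@6
I2 sub r2 <- r4,r3: IF@3 ID@4 stall=0 (-) EX@5 MEM@6 WB@7
I3 add r2 <- r5,r3: IF@4 ID@5 stall=0 (-) EX@6 MEM@7 WB@8
I4 mul r1 <- r5,r2: IF@5 ID@6 stall=2 (RAW on I3.r2 (WB@8)) EX@9 MEM@10 WB@11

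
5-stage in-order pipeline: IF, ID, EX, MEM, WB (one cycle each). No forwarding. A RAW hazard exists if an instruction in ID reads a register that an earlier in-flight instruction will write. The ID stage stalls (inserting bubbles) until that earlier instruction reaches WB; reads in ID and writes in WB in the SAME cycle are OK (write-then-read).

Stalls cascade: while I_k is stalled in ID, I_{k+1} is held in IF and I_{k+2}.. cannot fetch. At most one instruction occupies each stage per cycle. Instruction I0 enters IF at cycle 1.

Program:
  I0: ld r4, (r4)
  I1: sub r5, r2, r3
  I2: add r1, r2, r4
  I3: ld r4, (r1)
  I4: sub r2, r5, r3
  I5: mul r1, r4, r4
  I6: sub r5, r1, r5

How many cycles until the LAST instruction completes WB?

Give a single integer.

I0 ld r4 <- r4: IF@1 ID@2 stall=0 (-) EX@3 MEM@4 WB@5
I1 sub r5 <- r2,r3: IF@2 ID@3 stall=0 (-) EX@4 MEM@5 WB@6
I2 add r1 <- r2,r4: IF@3 ID@4 stall=1 (RAW on I0.r4 (WB@5)) EX@6 MEM@7 WB@8
I3 ld r4 <- r1: IF@4 ID@6 stall=2 (RAW on I2.r1 (WB@8)) EX@9 MEM@10 WB@11
I4 sub r2 <- r5,r3: IF@6 ID@9 stall=0 (-) EX@10 MEM@11 WB@12
I5 mul r1 <- r4,r4: IF@9 ID@10 stall=1 (RAW on I3.r4 (WB@11)) EX@12 MEM@13 WB@14
I6 sub r5 <- r1,r5: IF@10 ID@12 stall=2 (RAW on I5.r1 (WB@14)) EX@15 MEM@16 WB@17

Answer: 17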